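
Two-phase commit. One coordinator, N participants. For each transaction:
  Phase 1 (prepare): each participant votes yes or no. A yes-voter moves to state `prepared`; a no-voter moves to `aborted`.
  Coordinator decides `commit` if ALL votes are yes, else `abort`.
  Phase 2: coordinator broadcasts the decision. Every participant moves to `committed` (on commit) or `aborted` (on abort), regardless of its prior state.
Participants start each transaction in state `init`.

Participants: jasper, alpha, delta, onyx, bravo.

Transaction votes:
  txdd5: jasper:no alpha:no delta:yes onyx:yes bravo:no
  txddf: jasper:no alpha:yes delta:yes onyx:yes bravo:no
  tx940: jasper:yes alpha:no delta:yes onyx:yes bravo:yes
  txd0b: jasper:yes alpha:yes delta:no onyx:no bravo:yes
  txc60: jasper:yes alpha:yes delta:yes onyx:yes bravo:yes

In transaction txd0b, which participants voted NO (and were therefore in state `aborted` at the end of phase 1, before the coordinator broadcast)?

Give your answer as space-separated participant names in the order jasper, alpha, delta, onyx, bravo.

Txn txd0b phase 1: jasper yes -> prepared; alpha yes -> prepared; delta no -> aborted; onyx no -> aborted; bravo yes -> prepared

Answer: delta onyx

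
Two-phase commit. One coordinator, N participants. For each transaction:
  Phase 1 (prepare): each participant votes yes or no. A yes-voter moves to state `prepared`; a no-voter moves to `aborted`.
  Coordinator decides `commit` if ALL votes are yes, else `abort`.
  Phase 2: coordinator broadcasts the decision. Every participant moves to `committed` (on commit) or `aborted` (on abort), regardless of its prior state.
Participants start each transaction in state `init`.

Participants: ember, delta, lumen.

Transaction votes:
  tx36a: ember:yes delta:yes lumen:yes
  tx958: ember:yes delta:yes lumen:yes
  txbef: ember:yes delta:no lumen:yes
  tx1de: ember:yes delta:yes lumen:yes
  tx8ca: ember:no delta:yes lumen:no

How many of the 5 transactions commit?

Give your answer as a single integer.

tx36a: all yes -> commit (commits=1)
tx958: all yes -> commit (commits=2)
txbef: no from delta -> abort (commits=2)
tx1de: all yes -> commit (commits=3)
tx8ca: no from ember, lumen -> abort (commits=3)

Answer: 3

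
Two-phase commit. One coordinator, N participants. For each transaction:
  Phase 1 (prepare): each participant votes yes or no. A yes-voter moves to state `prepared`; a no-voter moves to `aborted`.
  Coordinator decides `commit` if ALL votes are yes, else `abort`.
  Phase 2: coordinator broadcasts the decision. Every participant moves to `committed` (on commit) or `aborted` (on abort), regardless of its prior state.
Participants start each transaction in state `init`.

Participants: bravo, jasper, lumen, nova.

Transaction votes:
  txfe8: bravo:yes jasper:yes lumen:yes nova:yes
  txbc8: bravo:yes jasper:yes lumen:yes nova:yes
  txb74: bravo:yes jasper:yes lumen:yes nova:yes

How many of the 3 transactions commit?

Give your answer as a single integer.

Answer: 3

Derivation:
txfe8: all yes -> commit (commits=1)
txbc8: all yes -> commit (commits=2)
txb74: all yes -> commit (commits=3)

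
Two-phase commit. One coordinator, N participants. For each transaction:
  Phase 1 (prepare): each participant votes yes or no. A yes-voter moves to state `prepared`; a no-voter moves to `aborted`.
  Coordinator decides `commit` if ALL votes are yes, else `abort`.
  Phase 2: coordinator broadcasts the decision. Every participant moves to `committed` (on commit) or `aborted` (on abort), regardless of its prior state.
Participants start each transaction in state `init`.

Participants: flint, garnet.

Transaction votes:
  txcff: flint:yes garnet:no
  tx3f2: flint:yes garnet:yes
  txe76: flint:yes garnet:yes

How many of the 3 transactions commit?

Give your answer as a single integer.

Answer: 2

Derivation:
txcff: no from garnet -> abort (commits=0)
tx3f2: all yes -> commit (commits=1)
txe76: all yes -> commit (commits=2)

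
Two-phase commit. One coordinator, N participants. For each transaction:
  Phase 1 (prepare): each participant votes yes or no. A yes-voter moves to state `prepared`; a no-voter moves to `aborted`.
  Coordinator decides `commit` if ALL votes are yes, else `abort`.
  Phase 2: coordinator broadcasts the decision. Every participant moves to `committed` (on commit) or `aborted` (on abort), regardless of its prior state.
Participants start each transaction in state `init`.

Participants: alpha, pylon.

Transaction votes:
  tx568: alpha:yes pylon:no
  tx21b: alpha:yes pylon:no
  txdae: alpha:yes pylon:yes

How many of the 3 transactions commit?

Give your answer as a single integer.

tx568: no from pylon -> abort (commits=0)
tx21b: no from pylon -> abort (commits=0)
txdae: all yes -> commit (commits=1)

Answer: 1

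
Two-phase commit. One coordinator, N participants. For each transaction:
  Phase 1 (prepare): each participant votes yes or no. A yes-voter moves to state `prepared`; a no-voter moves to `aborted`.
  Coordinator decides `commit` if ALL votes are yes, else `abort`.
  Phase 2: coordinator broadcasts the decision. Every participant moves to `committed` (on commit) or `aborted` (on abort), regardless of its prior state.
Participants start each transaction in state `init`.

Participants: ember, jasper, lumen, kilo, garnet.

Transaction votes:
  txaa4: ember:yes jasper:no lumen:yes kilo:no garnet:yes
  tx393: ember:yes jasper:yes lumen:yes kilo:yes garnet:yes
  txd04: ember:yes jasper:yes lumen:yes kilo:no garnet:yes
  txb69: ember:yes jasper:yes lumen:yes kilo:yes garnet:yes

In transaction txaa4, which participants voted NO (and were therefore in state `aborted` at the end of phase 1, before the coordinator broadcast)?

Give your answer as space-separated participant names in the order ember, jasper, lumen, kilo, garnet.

Txn txaa4 phase 1: ember yes -> prepared; jasper no -> aborted; lumen yes -> prepared; kilo no -> aborted; garnet yes -> prepared

Answer: jasper kilo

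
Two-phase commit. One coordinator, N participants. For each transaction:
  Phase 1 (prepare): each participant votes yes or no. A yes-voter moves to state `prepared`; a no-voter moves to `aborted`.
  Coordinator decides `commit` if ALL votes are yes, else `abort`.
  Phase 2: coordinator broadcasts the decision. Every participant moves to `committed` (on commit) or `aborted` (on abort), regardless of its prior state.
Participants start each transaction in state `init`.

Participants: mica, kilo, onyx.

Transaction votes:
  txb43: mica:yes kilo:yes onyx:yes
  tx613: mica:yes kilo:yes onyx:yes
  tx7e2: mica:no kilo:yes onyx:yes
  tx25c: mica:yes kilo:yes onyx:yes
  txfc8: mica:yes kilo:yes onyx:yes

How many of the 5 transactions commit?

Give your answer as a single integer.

Answer: 4

Derivation:
txb43: all yes -> commit (commits=1)
tx613: all yes -> commit (commits=2)
tx7e2: no from mica -> abort (commits=2)
tx25c: all yes -> commit (commits=3)
txfc8: all yes -> commit (commits=4)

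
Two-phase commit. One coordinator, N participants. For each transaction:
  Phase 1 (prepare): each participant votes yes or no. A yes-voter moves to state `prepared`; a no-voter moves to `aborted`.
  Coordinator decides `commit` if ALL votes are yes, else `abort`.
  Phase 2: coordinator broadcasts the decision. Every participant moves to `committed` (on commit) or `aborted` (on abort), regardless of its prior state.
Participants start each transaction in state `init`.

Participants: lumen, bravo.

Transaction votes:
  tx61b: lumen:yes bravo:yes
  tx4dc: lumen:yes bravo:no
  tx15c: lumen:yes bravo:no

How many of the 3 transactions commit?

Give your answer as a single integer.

Answer: 1

Derivation:
tx61b: all yes -> commit (commits=1)
tx4dc: no from bravo -> abort (commits=1)
tx15c: no from bravo -> abort (commits=1)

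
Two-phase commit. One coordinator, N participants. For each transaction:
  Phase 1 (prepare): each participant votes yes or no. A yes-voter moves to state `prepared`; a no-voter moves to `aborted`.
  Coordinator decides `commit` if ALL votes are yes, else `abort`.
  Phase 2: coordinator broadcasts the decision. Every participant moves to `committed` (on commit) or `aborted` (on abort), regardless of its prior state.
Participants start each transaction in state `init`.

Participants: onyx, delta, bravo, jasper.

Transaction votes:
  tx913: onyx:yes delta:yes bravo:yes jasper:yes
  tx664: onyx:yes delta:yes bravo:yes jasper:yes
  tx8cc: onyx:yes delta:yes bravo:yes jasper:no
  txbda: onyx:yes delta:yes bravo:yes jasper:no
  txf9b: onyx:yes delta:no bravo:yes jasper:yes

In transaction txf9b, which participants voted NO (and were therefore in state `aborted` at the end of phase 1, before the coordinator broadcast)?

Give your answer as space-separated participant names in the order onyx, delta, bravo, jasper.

Answer: delta

Derivation:
Txn txf9b phase 1: onyx yes -> prepared; delta no -> aborted; bravo yes -> prepared; jasper yes -> prepared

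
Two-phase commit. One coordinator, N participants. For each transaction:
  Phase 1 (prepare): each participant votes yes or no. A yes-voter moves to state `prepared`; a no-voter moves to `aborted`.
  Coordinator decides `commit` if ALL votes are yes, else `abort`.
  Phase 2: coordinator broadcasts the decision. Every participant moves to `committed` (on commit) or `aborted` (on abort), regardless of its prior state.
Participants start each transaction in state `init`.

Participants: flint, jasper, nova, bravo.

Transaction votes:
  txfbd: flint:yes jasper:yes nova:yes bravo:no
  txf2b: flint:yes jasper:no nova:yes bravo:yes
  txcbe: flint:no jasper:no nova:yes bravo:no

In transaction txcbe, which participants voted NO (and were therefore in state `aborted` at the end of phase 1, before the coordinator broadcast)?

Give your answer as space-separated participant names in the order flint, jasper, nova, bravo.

Txn txcbe phase 1: flint no -> aborted; jasper no -> aborted; nova yes -> prepared; bravo no -> aborted

Answer: flint jasper bravo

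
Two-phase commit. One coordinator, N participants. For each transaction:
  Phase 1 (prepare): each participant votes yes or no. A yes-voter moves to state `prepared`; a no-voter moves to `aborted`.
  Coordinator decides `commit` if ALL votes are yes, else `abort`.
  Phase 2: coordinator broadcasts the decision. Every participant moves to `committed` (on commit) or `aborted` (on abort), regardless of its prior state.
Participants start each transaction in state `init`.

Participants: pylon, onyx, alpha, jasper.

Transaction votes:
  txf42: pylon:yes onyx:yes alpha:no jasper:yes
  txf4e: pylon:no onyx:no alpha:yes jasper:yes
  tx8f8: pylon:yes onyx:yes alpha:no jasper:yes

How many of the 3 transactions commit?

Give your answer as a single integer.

txf42: no from alpha -> abort (commits=0)
txf4e: no from pylon, onyx -> abort (commits=0)
tx8f8: no from alpha -> abort (commits=0)

Answer: 0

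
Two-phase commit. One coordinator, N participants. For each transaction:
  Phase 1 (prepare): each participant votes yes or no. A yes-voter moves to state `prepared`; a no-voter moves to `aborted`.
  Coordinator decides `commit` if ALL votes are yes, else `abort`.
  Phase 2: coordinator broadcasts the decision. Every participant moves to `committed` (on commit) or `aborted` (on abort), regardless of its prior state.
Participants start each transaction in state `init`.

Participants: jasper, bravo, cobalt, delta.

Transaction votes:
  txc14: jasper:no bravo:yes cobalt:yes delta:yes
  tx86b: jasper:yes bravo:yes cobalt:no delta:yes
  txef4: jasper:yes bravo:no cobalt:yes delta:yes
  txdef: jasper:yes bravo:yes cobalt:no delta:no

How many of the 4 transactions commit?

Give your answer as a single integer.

txc14: no from jasper -> abort (commits=0)
tx86b: no from cobalt -> abort (commits=0)
txef4: no from bravo -> abort (commits=0)
txdef: no from cobalt, delta -> abort (commits=0)

Answer: 0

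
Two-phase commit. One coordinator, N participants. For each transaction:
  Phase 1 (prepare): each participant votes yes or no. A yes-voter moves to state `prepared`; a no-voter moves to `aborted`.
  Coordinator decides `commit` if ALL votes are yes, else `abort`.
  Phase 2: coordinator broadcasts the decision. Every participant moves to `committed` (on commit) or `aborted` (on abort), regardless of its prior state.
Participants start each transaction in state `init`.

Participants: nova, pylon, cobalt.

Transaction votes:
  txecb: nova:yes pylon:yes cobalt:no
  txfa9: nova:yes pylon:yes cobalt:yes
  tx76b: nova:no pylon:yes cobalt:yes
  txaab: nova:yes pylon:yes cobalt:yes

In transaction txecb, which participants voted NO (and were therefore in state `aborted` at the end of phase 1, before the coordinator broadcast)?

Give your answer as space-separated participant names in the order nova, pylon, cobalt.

Answer: cobalt

Derivation:
Txn txecb phase 1: nova yes -> prepared; pylon yes -> prepared; cobalt no -> aborted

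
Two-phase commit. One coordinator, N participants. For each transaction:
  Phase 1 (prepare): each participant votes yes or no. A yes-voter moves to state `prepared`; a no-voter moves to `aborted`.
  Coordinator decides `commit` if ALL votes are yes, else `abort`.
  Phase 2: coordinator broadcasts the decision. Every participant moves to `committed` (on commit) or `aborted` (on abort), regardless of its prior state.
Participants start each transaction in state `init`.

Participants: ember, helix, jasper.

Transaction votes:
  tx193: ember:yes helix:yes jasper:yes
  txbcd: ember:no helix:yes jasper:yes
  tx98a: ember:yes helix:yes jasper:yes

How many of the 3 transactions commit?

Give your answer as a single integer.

tx193: all yes -> commit (commits=1)
txbcd: no from ember -> abort (commits=1)
tx98a: all yes -> commit (commits=2)

Answer: 2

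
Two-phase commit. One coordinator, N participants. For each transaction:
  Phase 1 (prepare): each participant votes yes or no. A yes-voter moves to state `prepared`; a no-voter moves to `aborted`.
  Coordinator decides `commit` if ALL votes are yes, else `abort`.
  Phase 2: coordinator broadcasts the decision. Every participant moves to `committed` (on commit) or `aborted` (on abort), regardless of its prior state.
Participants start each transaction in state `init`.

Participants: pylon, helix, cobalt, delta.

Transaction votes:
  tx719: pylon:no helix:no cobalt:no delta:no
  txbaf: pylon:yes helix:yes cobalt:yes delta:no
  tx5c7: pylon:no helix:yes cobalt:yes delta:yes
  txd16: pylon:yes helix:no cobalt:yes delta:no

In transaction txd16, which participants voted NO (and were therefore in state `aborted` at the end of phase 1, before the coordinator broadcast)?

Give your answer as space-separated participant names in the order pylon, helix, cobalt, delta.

Txn txd16 phase 1: pylon yes -> prepared; helix no -> aborted; cobalt yes -> prepared; delta no -> aborted

Answer: helix delta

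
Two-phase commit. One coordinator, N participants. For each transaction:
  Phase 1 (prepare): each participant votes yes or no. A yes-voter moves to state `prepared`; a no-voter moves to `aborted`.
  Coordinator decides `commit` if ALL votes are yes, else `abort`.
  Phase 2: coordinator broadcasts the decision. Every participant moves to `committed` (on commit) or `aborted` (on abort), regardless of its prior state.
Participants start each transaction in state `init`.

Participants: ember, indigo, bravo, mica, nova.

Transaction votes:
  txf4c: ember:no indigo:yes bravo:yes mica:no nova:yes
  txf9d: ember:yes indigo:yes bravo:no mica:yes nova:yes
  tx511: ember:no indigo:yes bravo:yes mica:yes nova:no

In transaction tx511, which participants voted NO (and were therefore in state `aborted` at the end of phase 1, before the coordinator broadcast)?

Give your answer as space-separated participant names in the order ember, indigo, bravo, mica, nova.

Txn tx511 phase 1: ember no -> aborted; indigo yes -> prepared; bravo yes -> prepared; mica yes -> prepared; nova no -> aborted

Answer: ember nova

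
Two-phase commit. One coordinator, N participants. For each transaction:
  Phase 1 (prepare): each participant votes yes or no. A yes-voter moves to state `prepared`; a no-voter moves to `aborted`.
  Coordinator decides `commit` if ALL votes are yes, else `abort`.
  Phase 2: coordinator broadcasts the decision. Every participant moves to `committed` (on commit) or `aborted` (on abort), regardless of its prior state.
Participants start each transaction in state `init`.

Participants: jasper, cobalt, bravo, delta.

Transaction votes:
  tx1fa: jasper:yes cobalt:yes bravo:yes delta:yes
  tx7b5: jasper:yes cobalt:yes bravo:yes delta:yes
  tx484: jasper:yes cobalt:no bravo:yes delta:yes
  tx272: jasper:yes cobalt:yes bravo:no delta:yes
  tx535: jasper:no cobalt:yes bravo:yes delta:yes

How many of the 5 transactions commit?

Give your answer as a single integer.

Answer: 2

Derivation:
tx1fa: all yes -> commit (commits=1)
tx7b5: all yes -> commit (commits=2)
tx484: no from cobalt -> abort (commits=2)
tx272: no from bravo -> abort (commits=2)
tx535: no from jasper -> abort (commits=2)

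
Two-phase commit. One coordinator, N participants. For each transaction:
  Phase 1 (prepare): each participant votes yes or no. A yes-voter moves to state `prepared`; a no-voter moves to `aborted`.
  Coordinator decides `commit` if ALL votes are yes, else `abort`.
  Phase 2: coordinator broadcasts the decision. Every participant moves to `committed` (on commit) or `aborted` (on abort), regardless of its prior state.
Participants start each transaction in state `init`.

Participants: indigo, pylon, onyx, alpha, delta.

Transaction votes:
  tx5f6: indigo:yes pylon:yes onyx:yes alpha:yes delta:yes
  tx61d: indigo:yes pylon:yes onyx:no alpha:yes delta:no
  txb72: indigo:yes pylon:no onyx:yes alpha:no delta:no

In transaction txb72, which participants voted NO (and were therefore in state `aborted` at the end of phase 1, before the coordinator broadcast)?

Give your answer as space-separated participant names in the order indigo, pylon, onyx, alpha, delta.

Answer: pylon alpha delta

Derivation:
Txn txb72 phase 1: indigo yes -> prepared; pylon no -> aborted; onyx yes -> prepared; alpha no -> aborted; delta no -> aborted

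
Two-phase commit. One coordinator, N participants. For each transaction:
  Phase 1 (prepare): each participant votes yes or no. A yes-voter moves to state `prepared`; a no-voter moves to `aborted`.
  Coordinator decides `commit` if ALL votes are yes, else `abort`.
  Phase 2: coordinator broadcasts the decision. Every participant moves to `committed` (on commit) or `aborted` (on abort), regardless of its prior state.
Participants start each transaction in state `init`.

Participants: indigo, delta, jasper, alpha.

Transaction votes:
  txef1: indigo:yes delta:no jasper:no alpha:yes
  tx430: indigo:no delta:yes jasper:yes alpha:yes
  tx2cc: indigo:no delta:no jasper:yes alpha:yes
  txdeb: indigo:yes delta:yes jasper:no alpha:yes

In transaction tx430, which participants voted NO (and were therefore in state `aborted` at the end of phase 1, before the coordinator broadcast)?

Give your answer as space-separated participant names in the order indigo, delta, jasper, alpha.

Txn tx430 phase 1: indigo no -> aborted; delta yes -> prepared; jasper yes -> prepared; alpha yes -> prepared

Answer: indigo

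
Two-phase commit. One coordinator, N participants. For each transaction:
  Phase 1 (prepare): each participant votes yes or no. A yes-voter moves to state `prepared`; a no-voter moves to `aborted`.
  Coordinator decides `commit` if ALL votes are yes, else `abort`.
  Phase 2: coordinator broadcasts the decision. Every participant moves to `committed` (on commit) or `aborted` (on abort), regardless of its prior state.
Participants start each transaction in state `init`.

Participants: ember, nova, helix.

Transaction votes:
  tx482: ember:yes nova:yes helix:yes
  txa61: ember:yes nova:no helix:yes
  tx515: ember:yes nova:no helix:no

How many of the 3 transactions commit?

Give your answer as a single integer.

tx482: all yes -> commit (commits=1)
txa61: no from nova -> abort (commits=1)
tx515: no from nova, helix -> abort (commits=1)

Answer: 1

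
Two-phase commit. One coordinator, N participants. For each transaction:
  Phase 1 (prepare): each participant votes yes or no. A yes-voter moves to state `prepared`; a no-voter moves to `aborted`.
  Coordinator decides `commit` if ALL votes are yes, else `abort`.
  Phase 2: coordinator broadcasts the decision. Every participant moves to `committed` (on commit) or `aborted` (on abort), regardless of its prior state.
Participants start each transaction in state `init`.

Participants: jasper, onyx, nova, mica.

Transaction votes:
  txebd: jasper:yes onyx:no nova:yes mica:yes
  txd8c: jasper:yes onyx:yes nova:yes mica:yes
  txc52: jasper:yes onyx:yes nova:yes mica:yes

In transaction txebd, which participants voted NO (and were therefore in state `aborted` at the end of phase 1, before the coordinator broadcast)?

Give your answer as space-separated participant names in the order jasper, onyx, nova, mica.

Txn txebd phase 1: jasper yes -> prepared; onyx no -> aborted; nova yes -> prepared; mica yes -> prepared

Answer: onyx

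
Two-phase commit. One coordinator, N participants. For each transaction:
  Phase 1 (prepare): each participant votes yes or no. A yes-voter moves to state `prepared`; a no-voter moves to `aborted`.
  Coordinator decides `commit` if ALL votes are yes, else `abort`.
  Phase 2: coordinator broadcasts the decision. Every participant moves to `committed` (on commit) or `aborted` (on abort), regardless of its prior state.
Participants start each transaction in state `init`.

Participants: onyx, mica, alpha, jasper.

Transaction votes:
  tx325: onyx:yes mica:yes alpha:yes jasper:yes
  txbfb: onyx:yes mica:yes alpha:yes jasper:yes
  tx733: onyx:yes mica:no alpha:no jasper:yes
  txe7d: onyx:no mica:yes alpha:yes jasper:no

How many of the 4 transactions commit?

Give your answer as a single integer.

Answer: 2

Derivation:
tx325: all yes -> commit (commits=1)
txbfb: all yes -> commit (commits=2)
tx733: no from mica, alpha -> abort (commits=2)
txe7d: no from onyx, jasper -> abort (commits=2)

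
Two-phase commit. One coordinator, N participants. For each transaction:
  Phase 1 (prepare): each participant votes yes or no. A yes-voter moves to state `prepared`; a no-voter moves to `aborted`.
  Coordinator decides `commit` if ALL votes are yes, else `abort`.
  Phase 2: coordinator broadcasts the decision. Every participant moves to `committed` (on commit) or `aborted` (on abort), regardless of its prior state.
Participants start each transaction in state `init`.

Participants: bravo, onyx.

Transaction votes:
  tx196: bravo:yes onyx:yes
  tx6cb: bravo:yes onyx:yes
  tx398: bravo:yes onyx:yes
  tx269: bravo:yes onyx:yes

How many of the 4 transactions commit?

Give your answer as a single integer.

Answer: 4

Derivation:
tx196: all yes -> commit (commits=1)
tx6cb: all yes -> commit (commits=2)
tx398: all yes -> commit (commits=3)
tx269: all yes -> commit (commits=4)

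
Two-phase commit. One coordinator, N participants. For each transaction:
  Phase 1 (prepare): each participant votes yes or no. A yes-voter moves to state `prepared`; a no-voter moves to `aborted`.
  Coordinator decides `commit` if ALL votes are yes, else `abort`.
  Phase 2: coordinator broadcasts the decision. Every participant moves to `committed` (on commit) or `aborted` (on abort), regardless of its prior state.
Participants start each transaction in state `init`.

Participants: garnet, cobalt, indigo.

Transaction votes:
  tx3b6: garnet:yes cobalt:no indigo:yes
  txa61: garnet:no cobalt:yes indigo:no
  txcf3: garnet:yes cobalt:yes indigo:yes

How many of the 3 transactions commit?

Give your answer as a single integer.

tx3b6: no from cobalt -> abort (commits=0)
txa61: no from garnet, indigo -> abort (commits=0)
txcf3: all yes -> commit (commits=1)

Answer: 1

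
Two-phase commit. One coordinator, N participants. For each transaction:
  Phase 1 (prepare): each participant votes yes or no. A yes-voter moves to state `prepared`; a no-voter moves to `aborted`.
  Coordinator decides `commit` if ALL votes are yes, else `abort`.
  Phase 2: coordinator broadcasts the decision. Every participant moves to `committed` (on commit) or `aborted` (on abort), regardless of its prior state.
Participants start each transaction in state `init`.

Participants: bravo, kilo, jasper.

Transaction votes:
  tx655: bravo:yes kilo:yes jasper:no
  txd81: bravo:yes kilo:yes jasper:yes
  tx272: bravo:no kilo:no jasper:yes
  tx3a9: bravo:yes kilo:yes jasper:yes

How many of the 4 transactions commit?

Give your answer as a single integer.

tx655: no from jasper -> abort (commits=0)
txd81: all yes -> commit (commits=1)
tx272: no from bravo, kilo -> abort (commits=1)
tx3a9: all yes -> commit (commits=2)

Answer: 2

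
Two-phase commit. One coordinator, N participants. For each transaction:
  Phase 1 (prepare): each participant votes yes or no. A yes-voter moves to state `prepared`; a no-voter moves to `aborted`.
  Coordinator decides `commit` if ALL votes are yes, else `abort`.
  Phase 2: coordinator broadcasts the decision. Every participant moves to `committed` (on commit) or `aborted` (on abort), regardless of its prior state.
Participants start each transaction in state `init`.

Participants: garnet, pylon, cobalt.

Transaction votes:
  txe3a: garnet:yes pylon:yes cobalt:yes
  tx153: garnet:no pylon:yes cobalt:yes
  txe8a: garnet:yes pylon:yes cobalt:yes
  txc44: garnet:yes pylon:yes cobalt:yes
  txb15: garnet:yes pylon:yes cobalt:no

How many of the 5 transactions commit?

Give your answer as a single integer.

txe3a: all yes -> commit (commits=1)
tx153: no from garnet -> abort (commits=1)
txe8a: all yes -> commit (commits=2)
txc44: all yes -> commit (commits=3)
txb15: no from cobalt -> abort (commits=3)

Answer: 3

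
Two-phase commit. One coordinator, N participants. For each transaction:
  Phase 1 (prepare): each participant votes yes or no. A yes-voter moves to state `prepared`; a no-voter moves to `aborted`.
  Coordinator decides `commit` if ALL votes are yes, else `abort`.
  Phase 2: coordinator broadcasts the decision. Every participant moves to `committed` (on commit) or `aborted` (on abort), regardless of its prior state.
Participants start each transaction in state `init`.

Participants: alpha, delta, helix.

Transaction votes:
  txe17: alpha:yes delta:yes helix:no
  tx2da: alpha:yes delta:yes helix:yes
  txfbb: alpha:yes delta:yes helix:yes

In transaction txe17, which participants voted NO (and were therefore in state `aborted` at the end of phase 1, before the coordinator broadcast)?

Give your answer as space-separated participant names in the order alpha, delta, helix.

Answer: helix

Derivation:
Txn txe17 phase 1: alpha yes -> prepared; delta yes -> prepared; helix no -> aborted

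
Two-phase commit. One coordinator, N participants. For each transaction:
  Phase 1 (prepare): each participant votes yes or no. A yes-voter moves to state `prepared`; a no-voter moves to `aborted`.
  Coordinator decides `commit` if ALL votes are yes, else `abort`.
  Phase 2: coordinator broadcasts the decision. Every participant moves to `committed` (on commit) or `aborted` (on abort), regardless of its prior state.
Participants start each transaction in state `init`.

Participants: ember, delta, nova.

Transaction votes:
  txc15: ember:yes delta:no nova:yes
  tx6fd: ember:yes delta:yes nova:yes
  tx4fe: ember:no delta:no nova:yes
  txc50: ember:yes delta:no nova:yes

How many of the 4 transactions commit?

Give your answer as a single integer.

txc15: no from delta -> abort (commits=0)
tx6fd: all yes -> commit (commits=1)
tx4fe: no from ember, delta -> abort (commits=1)
txc50: no from delta -> abort (commits=1)

Answer: 1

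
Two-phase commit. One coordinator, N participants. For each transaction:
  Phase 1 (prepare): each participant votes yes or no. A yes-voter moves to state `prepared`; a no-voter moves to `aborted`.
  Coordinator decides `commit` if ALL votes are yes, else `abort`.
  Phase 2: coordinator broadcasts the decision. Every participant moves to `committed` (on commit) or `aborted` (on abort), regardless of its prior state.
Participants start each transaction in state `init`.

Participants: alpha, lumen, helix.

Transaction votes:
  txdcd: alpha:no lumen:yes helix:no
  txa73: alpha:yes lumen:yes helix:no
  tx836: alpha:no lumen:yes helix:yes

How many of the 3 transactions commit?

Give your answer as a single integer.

txdcd: no from alpha, helix -> abort (commits=0)
txa73: no from helix -> abort (commits=0)
tx836: no from alpha -> abort (commits=0)

Answer: 0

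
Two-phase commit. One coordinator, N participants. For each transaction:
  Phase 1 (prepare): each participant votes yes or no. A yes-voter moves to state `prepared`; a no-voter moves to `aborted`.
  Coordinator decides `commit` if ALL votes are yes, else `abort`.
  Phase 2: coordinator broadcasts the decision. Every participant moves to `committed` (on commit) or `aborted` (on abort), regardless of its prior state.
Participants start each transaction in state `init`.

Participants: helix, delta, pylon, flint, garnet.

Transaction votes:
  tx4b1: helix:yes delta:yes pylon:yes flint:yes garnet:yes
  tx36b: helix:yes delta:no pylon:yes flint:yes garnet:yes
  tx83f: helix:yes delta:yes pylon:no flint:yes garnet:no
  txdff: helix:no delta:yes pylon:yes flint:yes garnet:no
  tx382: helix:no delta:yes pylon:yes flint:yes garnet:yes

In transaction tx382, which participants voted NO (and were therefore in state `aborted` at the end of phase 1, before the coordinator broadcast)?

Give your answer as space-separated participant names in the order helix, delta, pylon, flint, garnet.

Answer: helix

Derivation:
Txn tx382 phase 1: helix no -> aborted; delta yes -> prepared; pylon yes -> prepared; flint yes -> prepared; garnet yes -> prepared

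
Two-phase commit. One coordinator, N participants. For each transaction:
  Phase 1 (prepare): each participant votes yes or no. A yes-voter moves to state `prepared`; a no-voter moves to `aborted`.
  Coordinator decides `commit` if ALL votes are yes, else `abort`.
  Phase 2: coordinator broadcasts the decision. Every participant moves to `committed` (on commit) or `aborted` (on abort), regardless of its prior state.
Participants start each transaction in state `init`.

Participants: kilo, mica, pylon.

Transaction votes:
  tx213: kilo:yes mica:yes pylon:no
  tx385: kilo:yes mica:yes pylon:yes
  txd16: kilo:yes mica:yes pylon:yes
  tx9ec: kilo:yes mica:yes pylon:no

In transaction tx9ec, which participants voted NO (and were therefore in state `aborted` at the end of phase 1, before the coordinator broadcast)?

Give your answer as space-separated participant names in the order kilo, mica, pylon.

Txn tx9ec phase 1: kilo yes -> prepared; mica yes -> prepared; pylon no -> aborted

Answer: pylon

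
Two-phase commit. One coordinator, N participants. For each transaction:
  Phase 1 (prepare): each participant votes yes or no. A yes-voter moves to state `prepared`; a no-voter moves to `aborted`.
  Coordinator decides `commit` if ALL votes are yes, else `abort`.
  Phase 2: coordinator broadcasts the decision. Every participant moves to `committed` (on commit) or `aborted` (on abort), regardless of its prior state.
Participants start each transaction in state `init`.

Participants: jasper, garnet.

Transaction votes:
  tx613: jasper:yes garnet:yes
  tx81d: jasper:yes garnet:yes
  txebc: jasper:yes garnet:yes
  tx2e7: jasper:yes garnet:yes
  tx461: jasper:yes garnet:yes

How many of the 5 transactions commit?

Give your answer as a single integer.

tx613: all yes -> commit (commits=1)
tx81d: all yes -> commit (commits=2)
txebc: all yes -> commit (commits=3)
tx2e7: all yes -> commit (commits=4)
tx461: all yes -> commit (commits=5)

Answer: 5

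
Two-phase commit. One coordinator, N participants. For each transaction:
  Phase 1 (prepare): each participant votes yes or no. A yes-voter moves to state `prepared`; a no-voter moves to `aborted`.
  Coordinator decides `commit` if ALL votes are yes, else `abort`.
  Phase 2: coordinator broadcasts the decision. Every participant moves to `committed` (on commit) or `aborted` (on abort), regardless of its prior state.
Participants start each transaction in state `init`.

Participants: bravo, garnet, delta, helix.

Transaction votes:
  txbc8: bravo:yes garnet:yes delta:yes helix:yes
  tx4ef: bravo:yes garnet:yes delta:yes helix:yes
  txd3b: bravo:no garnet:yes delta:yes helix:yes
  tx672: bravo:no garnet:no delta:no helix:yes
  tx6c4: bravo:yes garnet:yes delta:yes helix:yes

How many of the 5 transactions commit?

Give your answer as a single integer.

Answer: 3

Derivation:
txbc8: all yes -> commit (commits=1)
tx4ef: all yes -> commit (commits=2)
txd3b: no from bravo -> abort (commits=2)
tx672: no from bravo, garnet, delta -> abort (commits=2)
tx6c4: all yes -> commit (commits=3)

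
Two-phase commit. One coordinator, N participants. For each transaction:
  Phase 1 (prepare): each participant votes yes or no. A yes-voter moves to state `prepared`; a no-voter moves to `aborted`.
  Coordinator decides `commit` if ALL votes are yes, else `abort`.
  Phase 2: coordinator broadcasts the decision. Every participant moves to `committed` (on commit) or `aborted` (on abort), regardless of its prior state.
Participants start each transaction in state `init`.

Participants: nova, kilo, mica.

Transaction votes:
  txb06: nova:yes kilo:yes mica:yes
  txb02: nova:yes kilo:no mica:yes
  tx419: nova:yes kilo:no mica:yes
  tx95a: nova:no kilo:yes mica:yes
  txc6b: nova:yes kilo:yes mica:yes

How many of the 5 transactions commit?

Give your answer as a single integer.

txb06: all yes -> commit (commits=1)
txb02: no from kilo -> abort (commits=1)
tx419: no from kilo -> abort (commits=1)
tx95a: no from nova -> abort (commits=1)
txc6b: all yes -> commit (commits=2)

Answer: 2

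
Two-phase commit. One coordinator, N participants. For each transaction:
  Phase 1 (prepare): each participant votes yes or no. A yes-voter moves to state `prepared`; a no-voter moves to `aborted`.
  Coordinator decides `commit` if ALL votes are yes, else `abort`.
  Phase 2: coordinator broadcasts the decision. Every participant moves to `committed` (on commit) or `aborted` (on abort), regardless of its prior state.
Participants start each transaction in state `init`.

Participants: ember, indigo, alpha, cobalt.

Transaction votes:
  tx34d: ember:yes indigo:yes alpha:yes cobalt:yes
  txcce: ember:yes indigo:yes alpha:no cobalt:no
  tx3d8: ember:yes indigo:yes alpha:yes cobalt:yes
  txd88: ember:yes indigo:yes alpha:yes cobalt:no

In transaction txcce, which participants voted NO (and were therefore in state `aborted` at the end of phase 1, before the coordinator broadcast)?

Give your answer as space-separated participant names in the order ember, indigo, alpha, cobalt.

Txn txcce phase 1: ember yes -> prepared; indigo yes -> prepared; alpha no -> aborted; cobalt no -> aborted

Answer: alpha cobalt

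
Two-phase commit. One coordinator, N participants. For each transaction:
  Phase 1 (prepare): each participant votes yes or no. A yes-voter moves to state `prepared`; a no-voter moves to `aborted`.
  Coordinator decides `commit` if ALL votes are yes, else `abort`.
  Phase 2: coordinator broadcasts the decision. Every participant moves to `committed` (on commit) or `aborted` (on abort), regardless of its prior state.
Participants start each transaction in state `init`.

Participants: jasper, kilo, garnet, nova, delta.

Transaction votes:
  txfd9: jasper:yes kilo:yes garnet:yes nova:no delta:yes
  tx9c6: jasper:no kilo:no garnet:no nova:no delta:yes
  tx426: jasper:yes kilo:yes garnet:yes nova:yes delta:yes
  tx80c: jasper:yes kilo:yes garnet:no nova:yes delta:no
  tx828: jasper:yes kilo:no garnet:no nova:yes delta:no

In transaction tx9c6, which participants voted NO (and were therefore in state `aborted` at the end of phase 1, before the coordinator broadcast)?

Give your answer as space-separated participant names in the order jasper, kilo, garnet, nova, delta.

Txn tx9c6 phase 1: jasper no -> aborted; kilo no -> aborted; garnet no -> aborted; nova no -> aborted; delta yes -> prepared

Answer: jasper kilo garnet nova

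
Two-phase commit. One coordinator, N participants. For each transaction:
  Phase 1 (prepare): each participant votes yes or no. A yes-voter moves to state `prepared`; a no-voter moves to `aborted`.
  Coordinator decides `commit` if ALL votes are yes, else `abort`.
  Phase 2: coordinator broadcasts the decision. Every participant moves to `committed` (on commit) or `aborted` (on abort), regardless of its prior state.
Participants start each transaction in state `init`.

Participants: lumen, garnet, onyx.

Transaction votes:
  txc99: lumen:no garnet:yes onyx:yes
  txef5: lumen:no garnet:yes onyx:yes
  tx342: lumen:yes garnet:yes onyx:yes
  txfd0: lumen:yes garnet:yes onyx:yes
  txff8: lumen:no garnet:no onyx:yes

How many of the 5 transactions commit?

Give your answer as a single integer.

txc99: no from lumen -> abort (commits=0)
txef5: no from lumen -> abort (commits=0)
tx342: all yes -> commit (commits=1)
txfd0: all yes -> commit (commits=2)
txff8: no from lumen, garnet -> abort (commits=2)

Answer: 2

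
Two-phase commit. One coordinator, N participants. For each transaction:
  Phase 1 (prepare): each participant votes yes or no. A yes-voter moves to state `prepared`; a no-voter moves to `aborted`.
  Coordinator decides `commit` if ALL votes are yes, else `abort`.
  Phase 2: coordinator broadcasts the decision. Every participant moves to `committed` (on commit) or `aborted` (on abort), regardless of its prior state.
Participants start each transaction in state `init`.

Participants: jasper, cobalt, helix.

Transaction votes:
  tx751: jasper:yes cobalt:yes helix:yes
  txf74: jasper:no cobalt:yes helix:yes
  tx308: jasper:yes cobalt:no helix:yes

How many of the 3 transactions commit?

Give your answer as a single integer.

tx751: all yes -> commit (commits=1)
txf74: no from jasper -> abort (commits=1)
tx308: no from cobalt -> abort (commits=1)

Answer: 1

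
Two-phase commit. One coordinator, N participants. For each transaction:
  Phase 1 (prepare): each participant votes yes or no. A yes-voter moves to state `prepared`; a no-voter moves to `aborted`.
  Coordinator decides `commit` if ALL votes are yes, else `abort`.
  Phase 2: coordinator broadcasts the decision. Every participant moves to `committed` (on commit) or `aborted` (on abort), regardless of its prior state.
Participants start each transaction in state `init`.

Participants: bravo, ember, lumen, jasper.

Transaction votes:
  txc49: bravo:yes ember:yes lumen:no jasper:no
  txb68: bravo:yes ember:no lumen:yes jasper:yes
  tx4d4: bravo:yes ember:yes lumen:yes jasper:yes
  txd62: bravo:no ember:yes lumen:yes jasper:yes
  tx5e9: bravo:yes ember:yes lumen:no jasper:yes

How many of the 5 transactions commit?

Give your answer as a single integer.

Answer: 1

Derivation:
txc49: no from lumen, jasper -> abort (commits=0)
txb68: no from ember -> abort (commits=0)
tx4d4: all yes -> commit (commits=1)
txd62: no from bravo -> abort (commits=1)
tx5e9: no from lumen -> abort (commits=1)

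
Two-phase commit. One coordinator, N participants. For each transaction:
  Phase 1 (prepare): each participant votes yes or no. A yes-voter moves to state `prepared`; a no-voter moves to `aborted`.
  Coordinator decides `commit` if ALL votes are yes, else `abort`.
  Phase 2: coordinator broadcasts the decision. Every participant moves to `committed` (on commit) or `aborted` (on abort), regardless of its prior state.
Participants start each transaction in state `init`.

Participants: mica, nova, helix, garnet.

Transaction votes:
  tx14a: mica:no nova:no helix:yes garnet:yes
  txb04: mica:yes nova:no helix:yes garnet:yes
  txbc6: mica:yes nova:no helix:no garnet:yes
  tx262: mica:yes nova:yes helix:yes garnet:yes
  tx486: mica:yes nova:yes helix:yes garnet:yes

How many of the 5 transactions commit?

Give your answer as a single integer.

Answer: 2

Derivation:
tx14a: no from mica, nova -> abort (commits=0)
txb04: no from nova -> abort (commits=0)
txbc6: no from nova, helix -> abort (commits=0)
tx262: all yes -> commit (commits=1)
tx486: all yes -> commit (commits=2)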